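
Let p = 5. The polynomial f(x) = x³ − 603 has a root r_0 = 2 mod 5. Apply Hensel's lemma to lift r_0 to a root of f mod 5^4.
r_3 = 387 (mod 625)

Hensel: r_{i+1} = r_i − f(r_i)/f′(r_i) mod 5^{i+2}, where f′(x) = 3x². Iterate:
  r_0 = 2 (mod 5)
  r_1 = 12 (mod 25)
  r_2 = 12 (mod 125)
  r_3 = 387 (mod 625)
Final: r = 387 with f(r) ≡ 0 mod 5^4.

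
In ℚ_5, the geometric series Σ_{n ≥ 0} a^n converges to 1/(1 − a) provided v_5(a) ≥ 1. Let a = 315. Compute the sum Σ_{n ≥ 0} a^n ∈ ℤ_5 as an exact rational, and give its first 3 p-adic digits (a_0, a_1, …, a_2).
Σ a^n = 1/(1 − a) = -1/314;  first 3 digits = (1, 3, 1)

v_5(a) = 1 ≥ 1, so the series converges in ℤ_5 to 1/(1 − a) = 1/(1 − 315) = -1/314. Expand this rational in ℤ_5: compute digits iteratively via d_i = x_i mod 5, x_{i+1} = (x_i − d_i)/5. The first 3 digits are (1, 3, 1).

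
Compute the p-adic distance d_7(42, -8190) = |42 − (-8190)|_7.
d_7(42, -8190) = 1/343

Step 1 — x − y = 42 − (-8190) = 8232. Step 2 — v_7(8232) = 3 (factor: 8232 = (7^3 · 24); the sign does not affect v_p). Step 3 — |x − y|_7 = 7^{-3} = 1/343.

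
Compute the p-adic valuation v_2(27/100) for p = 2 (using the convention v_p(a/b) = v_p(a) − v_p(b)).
v_2(27/100) = -2

Factor powers of 2 from the numerator and denominator of the reduced fraction: 27 = 2^0 · 27 and 100 = 2^2 · 25. Apply v_p(a/b) = v_p(a) − v_p(b): v_2(27/100) = 0 − 2 = -2.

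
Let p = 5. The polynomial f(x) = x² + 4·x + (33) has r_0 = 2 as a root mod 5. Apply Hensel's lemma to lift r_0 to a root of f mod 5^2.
r_1 = 12 (mod 25)

Hensel: r_{i+1} = r_i − f(r_i)·(f′(r_i))^{-1} mod 5^{i+2}, f′(x) = 2x + 4. Iterate:
  r_0 = 2 (mod 5)
  r_1 = 12 (mod 25)
Final: r = 12 satisfies f(r) ≡ 0 mod 5^2.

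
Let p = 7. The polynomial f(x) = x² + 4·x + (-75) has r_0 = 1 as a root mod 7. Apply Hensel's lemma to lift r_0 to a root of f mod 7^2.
r_1 = 29 (mod 49)

Hensel: r_{i+1} = r_i − f(r_i)·(f′(r_i))^{-1} mod 7^{i+2}, f′(x) = 2x + 4. Iterate:
  r_0 = 1 (mod 7)
  r_1 = 29 (mod 49)
Final: r = 29 satisfies f(r) ≡ 0 mod 7^2.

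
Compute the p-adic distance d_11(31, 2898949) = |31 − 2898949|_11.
d_11(31, 2898949) = 1/161051

Step 1 — x − y = 31 − 2898949 = -2898918. Step 2 — v_11(-2898918) = 5 (factor: -2898918 = −(11^5 · 18); the sign does not affect v_p). Step 3 — |x − y|_11 = 11^{-5} = 1/161051.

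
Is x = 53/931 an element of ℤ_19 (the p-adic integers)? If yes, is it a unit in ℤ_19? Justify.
x ∉ ℤ_19 (v_19(x) = -1 < 0)

ℤ_19 = {x ∈ ℚ_19 : v_19(x) ≥ 0} and ℤ_19^× = {x ∈ ℤ_19 : v_19(x) = 0}. Here v_19(53/931) = v_19(num) − v_19(den) = -1; compare against these criteria.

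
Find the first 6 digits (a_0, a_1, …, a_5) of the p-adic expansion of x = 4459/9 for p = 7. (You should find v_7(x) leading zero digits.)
(a_0, …, a_5) = (0, 0, 0, 3, 6, 3)

v_7(4459/9) = 3, so a_0 = ... = a_2 = 0. Factor out: x = 7^3 · u with u = 13/9 a unit in ℤ_7. Expand u iteratively via a_{v+i} = u_i mod 7, u_{i+1} = (u_i − a_{v+i})/7:
  u_0 = 13/9;  a_3 = 3;  u_1 = (u_0 − 3)/7 = -2/9
  u_1 = -2/9;  a_4 = 6;  u_2 = (u_1 − 6)/7 = -8/9
  u_2 = -8/9;  a_5 = 3;  u_3 = (u_2 − 3)/7 = -5/9
Digits: (0, 0, 0, 3, 6, 3).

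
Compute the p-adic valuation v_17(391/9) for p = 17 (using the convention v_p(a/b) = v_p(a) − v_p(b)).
v_17(391/9) = 1

Factor powers of 17 from the numerator and denominator of the reduced fraction: 391 = 17^1 · 23 and 9 = 17^0 · 9. Apply v_p(a/b) = v_p(a) − v_p(b): v_17(391/9) = 1 − 0 = 1.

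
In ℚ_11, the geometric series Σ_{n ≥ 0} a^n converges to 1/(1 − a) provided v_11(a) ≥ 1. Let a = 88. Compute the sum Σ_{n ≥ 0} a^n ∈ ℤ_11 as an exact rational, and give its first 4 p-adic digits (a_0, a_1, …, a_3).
Σ a^n = 1/(1 − a) = -1/87;  first 4 digits = (1, 8, 9, 0)

v_11(a) = 1 ≥ 1, so the series converges in ℤ_11 to 1/(1 − a) = 1/(1 − 88) = -1/87. Expand this rational in ℤ_11: compute digits iteratively via d_i = x_i mod 11, x_{i+1} = (x_i − d_i)/11. The first 4 digits are (1, 8, 9, 0).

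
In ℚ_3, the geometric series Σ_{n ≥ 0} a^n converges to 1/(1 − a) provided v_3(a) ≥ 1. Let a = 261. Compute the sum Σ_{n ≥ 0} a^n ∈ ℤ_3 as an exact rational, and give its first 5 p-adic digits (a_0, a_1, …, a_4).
Σ a^n = 1/(1 − a) = -1/260;  first 5 digits = (1, 0, 2, 0, 1)

v_3(a) = 2 ≥ 1, so the series converges in ℤ_3 to 1/(1 − a) = 1/(1 − 261) = -1/260. Expand this rational in ℤ_3: compute digits iteratively via d_i = x_i mod 3, x_{i+1} = (x_i − d_i)/3. The first 5 digits are (1, 0, 2, 0, 1).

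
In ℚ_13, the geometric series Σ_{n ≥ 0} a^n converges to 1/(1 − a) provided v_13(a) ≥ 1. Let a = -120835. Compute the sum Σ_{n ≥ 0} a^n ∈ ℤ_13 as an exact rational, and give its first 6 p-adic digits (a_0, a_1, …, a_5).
Σ a^n = 1/(1 − a) = 1/120836;  first 6 digits = (1, 0, 0, 10, 8, 12)

v_13(a) = 3 ≥ 1, so the series converges in ℤ_13 to 1/(1 − a) = 1/(1 − (-120835)) = 1/120836. Expand this rational in ℤ_13: compute digits iteratively via d_i = x_i mod 13, x_{i+1} = (x_i − d_i)/13. The first 6 digits are (1, 0, 0, 10, 8, 12).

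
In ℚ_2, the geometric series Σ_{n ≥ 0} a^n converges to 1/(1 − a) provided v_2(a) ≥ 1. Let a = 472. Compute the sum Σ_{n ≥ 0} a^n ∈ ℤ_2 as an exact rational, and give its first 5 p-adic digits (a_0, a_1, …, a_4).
Σ a^n = 1/(1 − a) = -1/471;  first 5 digits = (1, 0, 0, 1, 1)

v_2(a) = 3 ≥ 1, so the series converges in ℤ_2 to 1/(1 − a) = 1/(1 − 472) = -1/471. Expand this rational in ℤ_2: compute digits iteratively via d_i = x_i mod 2, x_{i+1} = (x_i − d_i)/2. The first 5 digits are (1, 0, 0, 1, 1).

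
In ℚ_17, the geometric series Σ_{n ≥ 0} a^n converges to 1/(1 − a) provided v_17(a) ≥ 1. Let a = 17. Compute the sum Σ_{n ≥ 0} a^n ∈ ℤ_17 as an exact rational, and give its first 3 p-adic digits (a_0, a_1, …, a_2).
Σ a^n = 1/(1 − a) = -1/16;  first 3 digits = (1, 1, 1)

v_17(a) = 1 ≥ 1, so the series converges in ℤ_17 to 1/(1 − a) = 1/(1 − 17) = -1/16. Expand this rational in ℤ_17: compute digits iteratively via d_i = x_i mod 17, x_{i+1} = (x_i − d_i)/17. The first 3 digits are (1, 1, 1).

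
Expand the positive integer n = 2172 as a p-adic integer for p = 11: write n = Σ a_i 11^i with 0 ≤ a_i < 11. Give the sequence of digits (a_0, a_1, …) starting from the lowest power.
(a_0, a_1, …) = (5, 10, 6, 1)

Repeated division by 11 gives the digits low-to-high: 2172 = 5 + 10·11^1 + 6·11^2 + 1·11^3. Digit sequence: (5, 10, 6, 1).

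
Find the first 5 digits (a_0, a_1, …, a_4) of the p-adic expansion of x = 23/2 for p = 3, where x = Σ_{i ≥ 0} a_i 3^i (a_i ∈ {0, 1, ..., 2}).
(a_0, …, a_4) = (1, 2, 2, 1, 1)

v_3(23/2) = 0 (numerator and denominator both coprime to 3), so x ∈ ℤ_3^×. Compute digits iteratively via a_i = x_i mod 3, x_{i+1} = (x_i − a_i)/3, with x_0 = x:
  x_0 = 23/2;  a_0 = 1;  x_1 = (x_0 − 1)/3 = 7/2
  x_1 = 7/2;  a_1 = 2;  x_2 = (x_1 − 2)/3 = 1/2
  x_2 = 1/2;  a_2 = 2;  x_3 = (x_2 − 2)/3 = -1/2
  x_3 = -1/2;  a_3 = 1;  x_4 = (x_3 − 1)/3 = -1/2
  x_4 = -1/2;  a_4 = 1;  x_5 = (x_4 − 1)/3 = -1/2
Digits: (1, 2, 2, 1, 1).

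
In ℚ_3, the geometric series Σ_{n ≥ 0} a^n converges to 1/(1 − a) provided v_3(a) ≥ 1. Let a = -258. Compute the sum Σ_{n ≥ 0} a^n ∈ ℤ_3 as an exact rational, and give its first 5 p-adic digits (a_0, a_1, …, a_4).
Σ a^n = 1/(1 − a) = 1/259;  first 5 digits = (1, 1, 2, 2, 0)

v_3(a) = 1 ≥ 1, so the series converges in ℤ_3 to 1/(1 − a) = 1/(1 − (-258)) = 1/259. Expand this rational in ℤ_3: compute digits iteratively via d_i = x_i mod 3, x_{i+1} = (x_i − d_i)/3. The first 5 digits are (1, 1, 2, 2, 0).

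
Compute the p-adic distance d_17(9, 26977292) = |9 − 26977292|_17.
d_17(9, 26977292) = 1/1419857

Step 1 — x − y = 9 − 26977292 = -26977283. Step 2 — v_17(-26977283) = 5 (factor: -26977283 = −(17^5 · 19); the sign does not affect v_p). Step 3 — |x − y|_17 = 17^{-5} = 1/1419857.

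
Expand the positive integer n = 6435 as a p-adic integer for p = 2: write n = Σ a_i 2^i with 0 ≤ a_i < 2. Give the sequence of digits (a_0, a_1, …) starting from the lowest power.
(a_0, a_1, …) = (1, 1, 0, 0, 0, 1, 0, 0, 1, 0, 0, 1, 1)

Repeated division by 2 gives the digits low-to-high: 6435 = 1 + 1·2^1 + 1·2^5 + 1·2^8 + 1·2^11 + 1·2^12. Digit sequence: (1, 1, 0, 0, 0, 1, 0, 0, 1, 0, 0, 1, 1).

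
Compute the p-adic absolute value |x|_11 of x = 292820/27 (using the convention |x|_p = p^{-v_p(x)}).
|292820/27|_11 = 1/14641

Step 1 — compute v_11(x) by factoring powers of 11 out of the numerator and denominator: v_11(292820/27) = 4. Step 2 — apply |x|_p = p^{-v_p(x)} = 11^{-4} = 1/14641.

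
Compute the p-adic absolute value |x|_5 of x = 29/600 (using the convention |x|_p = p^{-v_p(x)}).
|29/600|_5 = 25

Step 1 — compute v_5(x) by factoring powers of 5 out of the numerator and denominator: v_5(29/600) = -2. Step 2 — apply |x|_p = p^{-v_p(x)} = 5^{2} = 25.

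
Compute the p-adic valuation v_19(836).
v_19(836) = 1

v_19(n) is the largest exponent k such that 19^k divides n. Factor out: 836 = 19^1 · 44. (Sign doesn't affect v_p.) So v_19(836) = 1.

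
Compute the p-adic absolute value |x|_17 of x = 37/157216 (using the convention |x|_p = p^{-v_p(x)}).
|37/157216|_17 = 4913

Step 1 — compute v_17(x) by factoring powers of 17 out of the numerator and denominator: v_17(37/157216) = -3. Step 2 — apply |x|_p = p^{-v_p(x)} = 17^{3} = 4913.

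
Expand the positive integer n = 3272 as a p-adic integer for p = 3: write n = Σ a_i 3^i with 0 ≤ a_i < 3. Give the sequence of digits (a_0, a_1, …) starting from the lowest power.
(a_0, a_1, …) = (2, 1, 0, 1, 1, 1, 1, 1)

Repeated division by 3 gives the digits low-to-high: 3272 = 2 + 1·3^1 + 1·3^3 + 1·3^4 + 1·3^5 + 1·3^6 + 1·3^7. Digit sequence: (2, 1, 0, 1, 1, 1, 1, 1).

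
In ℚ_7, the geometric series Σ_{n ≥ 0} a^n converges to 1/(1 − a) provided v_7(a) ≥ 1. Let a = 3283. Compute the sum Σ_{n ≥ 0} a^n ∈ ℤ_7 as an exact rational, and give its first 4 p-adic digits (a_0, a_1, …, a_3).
Σ a^n = 1/(1 − a) = -1/3282;  first 4 digits = (1, 0, 4, 2)

v_7(a) = 2 ≥ 1, so the series converges in ℤ_7 to 1/(1 − a) = 1/(1 − 3283) = -1/3282. Expand this rational in ℤ_7: compute digits iteratively via d_i = x_i mod 7, x_{i+1} = (x_i − d_i)/7. The first 4 digits are (1, 0, 4, 2).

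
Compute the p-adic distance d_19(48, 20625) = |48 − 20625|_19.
d_19(48, 20625) = 1/6859

Step 1 — x − y = 48 − 20625 = -20577. Step 2 — v_19(-20577) = 3 (factor: -20577 = −(19^3 · 3); the sign does not affect v_p). Step 3 — |x − y|_19 = 19^{-3} = 1/6859.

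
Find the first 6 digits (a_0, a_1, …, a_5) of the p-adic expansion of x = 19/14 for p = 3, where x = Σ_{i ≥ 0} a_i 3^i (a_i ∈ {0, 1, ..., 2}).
(a_0, …, a_5) = (2, 0, 1, 2, 2, 1)

v_3(19/14) = 0 (numerator and denominator both coprime to 3), so x ∈ ℤ_3^×. Compute digits iteratively via a_i = x_i mod 3, x_{i+1} = (x_i − a_i)/3, with x_0 = x:
  x_0 = 19/14;  a_0 = 2;  x_1 = (x_0 − 2)/3 = -3/14
  x_1 = -3/14;  a_1 = 0;  x_2 = (x_1 − 0)/3 = -1/14
  x_2 = -1/14;  a_2 = 1;  x_3 = (x_2 − 1)/3 = -5/14
  x_3 = -5/14;  a_3 = 2;  x_4 = (x_3 − 2)/3 = -11/14
  x_4 = -11/14;  a_4 = 2;  x_5 = (x_4 − 2)/3 = -13/14
  x_5 = -13/14;  a_5 = 1;  x_6 = (x_5 − 1)/3 = -9/14
Digits: (2, 0, 1, 2, 2, 1).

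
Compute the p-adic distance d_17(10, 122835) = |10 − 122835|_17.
d_17(10, 122835) = 1/4913

Step 1 — x − y = 10 − 122835 = -122825. Step 2 — v_17(-122825) = 3 (factor: -122825 = −(17^3 · 25); the sign does not affect v_p). Step 3 — |x − y|_17 = 17^{-3} = 1/4913.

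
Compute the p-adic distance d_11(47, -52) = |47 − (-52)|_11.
d_11(47, -52) = 1/11

Step 1 — x − y = 47 − (-52) = 99. Step 2 — v_11(99) = 1 (factor: 99 = (11^1 · 9); the sign does not affect v_p). Step 3 — |x − y|_11 = 11^{-1} = 1/11.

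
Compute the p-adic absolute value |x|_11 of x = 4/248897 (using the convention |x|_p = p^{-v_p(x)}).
|4/248897|_11 = 14641

Step 1 — compute v_11(x) by factoring powers of 11 out of the numerator and denominator: v_11(4/248897) = -4. Step 2 — apply |x|_p = p^{-v_p(x)} = 11^{4} = 14641.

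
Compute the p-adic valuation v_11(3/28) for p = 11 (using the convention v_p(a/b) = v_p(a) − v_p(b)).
v_11(3/28) = 0

Factor powers of 11 from the numerator and denominator of the reduced fraction: 3 = 11^0 · 3 and 28 = 11^0 · 28. Apply v_p(a/b) = v_p(a) − v_p(b): v_11(3/28) = 0 − 0 = 0.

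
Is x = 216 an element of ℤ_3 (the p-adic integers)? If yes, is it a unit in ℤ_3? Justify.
x ∈ ℤ_3 but not a unit; v_3(x) = 3 > 0

ℤ_3 = {x ∈ ℚ_3 : v_3(x) ≥ 0} and ℤ_3^× = {x ∈ ℤ_3 : v_3(x) = 0}. Here v_3(216) = v_3(num) − v_3(den) = 3; compare against these criteria.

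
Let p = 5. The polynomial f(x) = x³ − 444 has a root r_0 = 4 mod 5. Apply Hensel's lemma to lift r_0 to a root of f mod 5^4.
r_3 = 414 (mod 625)

Hensel: r_{i+1} = r_i − f(r_i)/f′(r_i) mod 5^{i+2}, where f′(x) = 3x². Iterate:
  r_0 = 4 (mod 5)
  r_1 = 14 (mod 25)
  r_2 = 39 (mod 125)
  r_3 = 414 (mod 625)
Final: r = 414 with f(r) ≡ 0 mod 5^4.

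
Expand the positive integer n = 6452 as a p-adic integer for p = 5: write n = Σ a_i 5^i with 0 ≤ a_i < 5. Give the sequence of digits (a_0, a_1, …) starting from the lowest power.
(a_0, a_1, …) = (2, 0, 3, 1, 0, 2)

Repeated division by 5 gives the digits low-to-high: 6452 = 2 + 3·5^2 + 1·5^3 + 2·5^5. Digit sequence: (2, 0, 3, 1, 0, 2).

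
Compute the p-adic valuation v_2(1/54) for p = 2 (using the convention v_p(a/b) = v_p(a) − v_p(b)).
v_2(1/54) = -1

Factor powers of 2 from the numerator and denominator of the reduced fraction: 1 = 2^0 · 1 and 54 = 2^1 · 27. Apply v_p(a/b) = v_p(a) − v_p(b): v_2(1/54) = 0 − 1 = -1.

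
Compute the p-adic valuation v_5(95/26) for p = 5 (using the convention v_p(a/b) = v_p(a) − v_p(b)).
v_5(95/26) = 1

Factor powers of 5 from the numerator and denominator of the reduced fraction: 95 = 5^1 · 19 and 26 = 5^0 · 26. Apply v_p(a/b) = v_p(a) − v_p(b): v_5(95/26) = 1 − 0 = 1.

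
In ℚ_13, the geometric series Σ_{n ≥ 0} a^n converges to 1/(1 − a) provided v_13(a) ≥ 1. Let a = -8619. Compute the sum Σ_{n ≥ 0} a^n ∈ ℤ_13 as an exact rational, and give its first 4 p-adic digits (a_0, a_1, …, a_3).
Σ a^n = 1/(1 − a) = 1/8620;  first 4 digits = (1, 0, 1, 9)

v_13(a) = 2 ≥ 1, so the series converges in ℤ_13 to 1/(1 − a) = 1/(1 − (-8619)) = 1/8620. Expand this rational in ℤ_13: compute digits iteratively via d_i = x_i mod 13, x_{i+1} = (x_i − d_i)/13. The first 4 digits are (1, 0, 1, 9).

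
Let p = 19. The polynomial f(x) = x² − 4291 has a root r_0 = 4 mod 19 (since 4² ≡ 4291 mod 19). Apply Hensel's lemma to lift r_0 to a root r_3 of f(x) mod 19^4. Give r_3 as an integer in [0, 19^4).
r_3 = 119533 (mod 130321)

Hensel's recurrence: r_{i+1} = r_i − f(r_i)·(f′(r_i))^{-1} mod 19^{i+2}, with f′(x) = 2x. Iterate:
  r_0 = 4 (mod 19)
  r_1 = 42 (mod 361)
  r_2 = 2930 (mod 6859)
  r_3 = 119533 (mod 130321)
Final: r_3 = 119533, and one checks f(r_3) ≡ 0 mod 19^4.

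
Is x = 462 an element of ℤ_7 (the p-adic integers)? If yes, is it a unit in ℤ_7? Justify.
x ∈ ℤ_7 but not a unit; v_7(x) = 1 > 0

ℤ_7 = {x ∈ ℚ_7 : v_7(x) ≥ 0} and ℤ_7^× = {x ∈ ℤ_7 : v_7(x) = 0}. Here v_7(462) = v_7(num) − v_7(den) = 1; compare against these criteria.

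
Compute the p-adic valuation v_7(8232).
v_7(8232) = 3

v_7(n) is the largest exponent k such that 7^k divides n. Factor out: 8232 = 7^3 · 24. (Sign doesn't affect v_p.) So v_7(8232) = 3.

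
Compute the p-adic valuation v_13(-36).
v_13(-36) = 0

v_13(n) is the largest exponent k such that 13^k divides n. Factor out: -36 = -13^0 · 36. (Sign doesn't affect v_p.) So v_13(-36) = 0.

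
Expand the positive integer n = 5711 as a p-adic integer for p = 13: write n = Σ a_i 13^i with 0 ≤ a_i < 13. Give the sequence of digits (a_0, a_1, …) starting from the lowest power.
(a_0, a_1, …) = (4, 10, 7, 2)

Repeated division by 13 gives the digits low-to-high: 5711 = 4 + 10·13^1 + 7·13^2 + 2·13^3. Digit sequence: (4, 10, 7, 2).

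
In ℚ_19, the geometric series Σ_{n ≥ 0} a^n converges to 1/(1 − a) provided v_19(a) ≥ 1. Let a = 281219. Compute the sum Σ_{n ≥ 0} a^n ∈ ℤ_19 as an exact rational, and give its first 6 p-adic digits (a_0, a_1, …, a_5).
Σ a^n = 1/(1 − a) = -1/281218;  first 6 digits = (1, 0, 0, 3, 2, 0)

v_19(a) = 3 ≥ 1, so the series converges in ℤ_19 to 1/(1 − a) = 1/(1 − 281219) = -1/281218. Expand this rational in ℤ_19: compute digits iteratively via d_i = x_i mod 19, x_{i+1} = (x_i − d_i)/19. The first 6 digits are (1, 0, 0, 3, 2, 0).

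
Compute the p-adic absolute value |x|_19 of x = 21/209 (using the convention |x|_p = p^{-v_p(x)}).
|21/209|_19 = 19

Step 1 — compute v_19(x) by factoring powers of 19 out of the numerator and denominator: v_19(21/209) = -1. Step 2 — apply |x|_p = p^{-v_p(x)} = 19^{1} = 19.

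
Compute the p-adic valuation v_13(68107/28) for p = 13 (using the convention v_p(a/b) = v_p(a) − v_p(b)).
v_13(68107/28) = 3

Factor powers of 13 from the numerator and denominator of the reduced fraction: 68107 = 13^3 · 31 and 28 = 13^0 · 28. Apply v_p(a/b) = v_p(a) − v_p(b): v_13(68107/28) = 3 − 0 = 3.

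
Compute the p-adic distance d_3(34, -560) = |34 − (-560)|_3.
d_3(34, -560) = 1/27

Step 1 — x − y = 34 − (-560) = 594. Step 2 — v_3(594) = 3 (factor: 594 = (3^3 · 22); the sign does not affect v_p). Step 3 — |x − y|_3 = 3^{-3} = 1/27.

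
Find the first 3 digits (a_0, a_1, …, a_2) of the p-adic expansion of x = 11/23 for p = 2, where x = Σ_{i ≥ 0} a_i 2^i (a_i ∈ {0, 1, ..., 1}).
(a_0, …, a_2) = (1, 0, 1)

v_2(11/23) = 0 (numerator and denominator both coprime to 2), so x ∈ ℤ_2^×. Compute digits iteratively via a_i = x_i mod 2, x_{i+1} = (x_i − a_i)/2, with x_0 = x:
  x_0 = 11/23;  a_0 = 1;  x_1 = (x_0 − 1)/2 = -6/23
  x_1 = -6/23;  a_1 = 0;  x_2 = (x_1 − 0)/2 = -3/23
  x_2 = -3/23;  a_2 = 1;  x_3 = (x_2 − 1)/2 = -13/23
Digits: (1, 0, 1).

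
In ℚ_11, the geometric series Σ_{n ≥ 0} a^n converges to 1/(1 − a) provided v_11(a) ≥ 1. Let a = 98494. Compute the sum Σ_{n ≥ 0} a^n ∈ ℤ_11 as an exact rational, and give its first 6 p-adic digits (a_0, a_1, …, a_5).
Σ a^n = 1/(1 − a) = -1/98493;  first 6 digits = (1, 0, 0, 8, 6, 0)

v_11(a) = 3 ≥ 1, so the series converges in ℤ_11 to 1/(1 − a) = 1/(1 − 98494) = -1/98493. Expand this rational in ℤ_11: compute digits iteratively via d_i = x_i mod 11, x_{i+1} = (x_i − d_i)/11. The first 6 digits are (1, 0, 0, 8, 6, 0).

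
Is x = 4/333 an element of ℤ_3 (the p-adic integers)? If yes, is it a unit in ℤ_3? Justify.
x ∉ ℤ_3 (v_3(x) = -2 < 0)

ℤ_3 = {x ∈ ℚ_3 : v_3(x) ≥ 0} and ℤ_3^× = {x ∈ ℤ_3 : v_3(x) = 0}. Here v_3(4/333) = v_3(num) − v_3(den) = -2; compare against these criteria.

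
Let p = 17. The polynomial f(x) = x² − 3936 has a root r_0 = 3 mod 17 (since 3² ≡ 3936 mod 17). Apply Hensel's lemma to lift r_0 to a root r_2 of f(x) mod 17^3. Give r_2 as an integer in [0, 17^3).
r_2 = 3981 (mod 4913)

Hensel's recurrence: r_{i+1} = r_i − f(r_i)·(f′(r_i))^{-1} mod 17^{i+2}, with f′(x) = 2x. Iterate:
  r_0 = 3 (mod 17)
  r_1 = 224 (mod 289)
  r_2 = 3981 (mod 4913)
Final: r_2 = 3981, and one checks f(r_2) ≡ 0 mod 17^3.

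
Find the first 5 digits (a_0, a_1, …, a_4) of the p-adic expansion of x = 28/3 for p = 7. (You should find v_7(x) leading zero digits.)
(a_0, …, a_4) = (0, 6, 4, 4, 4)

v_7(28/3) = 1, so a_0 = ... = a_0 = 0. Factor out: x = 7^1 · u with u = 4/3 a unit in ℤ_7. Expand u iteratively via a_{v+i} = u_i mod 7, u_{i+1} = (u_i − a_{v+i})/7:
  u_0 = 4/3;  a_1 = 6;  u_1 = (u_0 − 6)/7 = -2/3
  u_1 = -2/3;  a_2 = 4;  u_2 = (u_1 − 4)/7 = -2/3
  u_2 = -2/3;  a_3 = 4;  u_3 = (u_2 − 4)/7 = -2/3
  u_3 = -2/3;  a_4 = 4;  u_4 = (u_3 − 4)/7 = -2/3
Digits: (0, 6, 4, 4, 4).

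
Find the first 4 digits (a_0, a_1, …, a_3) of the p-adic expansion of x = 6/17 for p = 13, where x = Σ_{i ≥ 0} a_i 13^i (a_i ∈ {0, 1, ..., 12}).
(a_0, …, a_3) = (8, 4, 5, 8)

v_13(6/17) = 0 (numerator and denominator both coprime to 13), so x ∈ ℤ_13^×. Compute digits iteratively via a_i = x_i mod 13, x_{i+1} = (x_i − a_i)/13, with x_0 = x:
  x_0 = 6/17;  a_0 = 8;  x_1 = (x_0 − 8)/13 = -10/17
  x_1 = -10/17;  a_1 = 4;  x_2 = (x_1 − 4)/13 = -6/17
  x_2 = -6/17;  a_2 = 5;  x_3 = (x_2 − 5)/13 = -7/17
  x_3 = -7/17;  a_3 = 8;  x_4 = (x_3 − 8)/13 = -11/17
Digits: (8, 4, 5, 8).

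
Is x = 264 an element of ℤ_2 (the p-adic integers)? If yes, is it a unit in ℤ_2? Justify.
x ∈ ℤ_2 but not a unit; v_2(x) = 3 > 0

ℤ_2 = {x ∈ ℚ_2 : v_2(x) ≥ 0} and ℤ_2^× = {x ∈ ℤ_2 : v_2(x) = 0}. Here v_2(264) = v_2(num) − v_2(den) = 3; compare against these criteria.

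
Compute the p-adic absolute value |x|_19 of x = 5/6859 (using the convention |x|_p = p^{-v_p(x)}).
|5/6859|_19 = 6859

Step 1 — compute v_19(x) by factoring powers of 19 out of the numerator and denominator: v_19(5/6859) = -3. Step 2 — apply |x|_p = p^{-v_p(x)} = 19^{3} = 6859.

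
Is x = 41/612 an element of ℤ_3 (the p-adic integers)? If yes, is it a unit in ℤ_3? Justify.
x ∉ ℤ_3 (v_3(x) = -2 < 0)

ℤ_3 = {x ∈ ℚ_3 : v_3(x) ≥ 0} and ℤ_3^× = {x ∈ ℤ_3 : v_3(x) = 0}. Here v_3(41/612) = v_3(num) − v_3(den) = -2; compare against these criteria.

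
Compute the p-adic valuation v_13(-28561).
v_13(-28561) = 4

v_13(n) is the largest exponent k such that 13^k divides n. Factor out: -28561 = -13^4 · 1. (Sign doesn't affect v_p.) So v_13(-28561) = 4.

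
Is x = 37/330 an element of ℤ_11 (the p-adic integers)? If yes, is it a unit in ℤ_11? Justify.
x ∉ ℤ_11 (v_11(x) = -1 < 0)

ℤ_11 = {x ∈ ℚ_11 : v_11(x) ≥ 0} and ℤ_11^× = {x ∈ ℤ_11 : v_11(x) = 0}. Here v_11(37/330) = v_11(num) − v_11(den) = -1; compare against these criteria.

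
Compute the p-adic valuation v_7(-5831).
v_7(-5831) = 3

v_7(n) is the largest exponent k such that 7^k divides n. Factor out: -5831 = -7^3 · 17. (Sign doesn't affect v_p.) So v_7(-5831) = 3.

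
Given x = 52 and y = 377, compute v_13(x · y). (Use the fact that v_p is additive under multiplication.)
v_13(19604) = 2

v_p(x) = 1 (factor: 52 = 13^1 · 4); v_p(y) = 1 (factor: 377 = 13^1 · 29). Additivity: v_p(xy) = v_p(x) + v_p(y) = 1 + 1 = 2. (Direct check: xy = 19604 = 13^2 · (116).)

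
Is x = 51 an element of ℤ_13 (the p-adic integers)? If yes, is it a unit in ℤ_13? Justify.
x ∈ ℤ_13^× (unit); v_13(x) = 0

ℤ_13 = {x ∈ ℚ_13 : v_13(x) ≥ 0} and ℤ_13^× = {x ∈ ℤ_13 : v_13(x) = 0}. Here v_13(51) = v_13(num) − v_13(den) = 0; compare against these criteria.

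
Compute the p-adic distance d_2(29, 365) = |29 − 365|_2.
d_2(29, 365) = 1/16

Step 1 — x − y = 29 − 365 = -336. Step 2 — v_2(-336) = 4 (factor: -336 = −(2^4 · 21); the sign does not affect v_p). Step 3 — |x − y|_2 = 2^{-4} = 1/16.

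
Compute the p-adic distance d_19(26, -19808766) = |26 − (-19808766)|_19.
d_19(26, -19808766) = 1/2476099

Step 1 — x − y = 26 − (-19808766) = 19808792. Step 2 — v_19(19808792) = 5 (factor: 19808792 = (19^5 · 8); the sign does not affect v_p). Step 3 — |x − y|_19 = 19^{-5} = 1/2476099.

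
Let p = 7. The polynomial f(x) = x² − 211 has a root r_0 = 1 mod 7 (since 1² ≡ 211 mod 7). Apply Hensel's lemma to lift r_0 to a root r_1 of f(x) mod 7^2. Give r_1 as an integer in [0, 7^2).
r_1 = 8 (mod 49)

Hensel's recurrence: r_{i+1} = r_i − f(r_i)·(f′(r_i))^{-1} mod 7^{i+2}, with f′(x) = 2x. Iterate:
  r_0 = 1 (mod 7)
  r_1 = 8 (mod 49)
Final: r_1 = 8, and one checks f(r_1) ≡ 0 mod 7^2.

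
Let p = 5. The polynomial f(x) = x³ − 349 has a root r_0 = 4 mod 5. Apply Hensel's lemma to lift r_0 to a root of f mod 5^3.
r_2 = 74 (mod 125)

Hensel: r_{i+1} = r_i − f(r_i)/f′(r_i) mod 5^{i+2}, where f′(x) = 3x². Iterate:
  r_0 = 4 (mod 5)
  r_1 = 24 (mod 25)
  r_2 = 74 (mod 125)
Final: r = 74 with f(r) ≡ 0 mod 5^3.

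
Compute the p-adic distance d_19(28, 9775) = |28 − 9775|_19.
d_19(28, 9775) = 1/361

Step 1 — x − y = 28 − 9775 = -9747. Step 2 — v_19(-9747) = 2 (factor: -9747 = −(19^2 · 27); the sign does not affect v_p). Step 3 — |x − y|_19 = 19^{-2} = 1/361.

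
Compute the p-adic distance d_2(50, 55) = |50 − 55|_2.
d_2(50, 55) = 1

Step 1 — x − y = 50 − 55 = -5. Step 2 — v_2(-5) = 0 (factor: -5 = −(2^0 · 5); the sign does not affect v_p). Step 3 — |x − y|_2 = 2^{0} = 1.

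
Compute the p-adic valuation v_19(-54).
v_19(-54) = 0

v_19(n) is the largest exponent k such that 19^k divides n. Factor out: -54 = -19^0 · 54. (Sign doesn't affect v_p.) So v_19(-54) = 0.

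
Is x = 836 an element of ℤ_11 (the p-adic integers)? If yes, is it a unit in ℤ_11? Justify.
x ∈ ℤ_11 but not a unit; v_11(x) = 1 > 0

ℤ_11 = {x ∈ ℚ_11 : v_11(x) ≥ 0} and ℤ_11^× = {x ∈ ℤ_11 : v_11(x) = 0}. Here v_11(836) = v_11(num) − v_11(den) = 1; compare against these criteria.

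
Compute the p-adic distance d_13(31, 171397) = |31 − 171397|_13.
d_13(31, 171397) = 1/28561

Step 1 — x − y = 31 − 171397 = -171366. Step 2 — v_13(-171366) = 4 (factor: -171366 = −(13^4 · 6); the sign does not affect v_p). Step 3 — |x − y|_13 = 13^{-4} = 1/28561.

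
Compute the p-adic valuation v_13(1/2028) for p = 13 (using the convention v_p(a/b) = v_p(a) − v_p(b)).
v_13(1/2028) = -2

Factor powers of 13 from the numerator and denominator of the reduced fraction: 1 = 13^0 · 1 and 2028 = 13^2 · 12. Apply v_p(a/b) = v_p(a) − v_p(b): v_13(1/2028) = 0 − 2 = -2.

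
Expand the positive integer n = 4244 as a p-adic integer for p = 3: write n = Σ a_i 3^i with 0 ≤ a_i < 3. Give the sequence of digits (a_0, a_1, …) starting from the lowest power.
(a_0, a_1, …) = (2, 1, 0, 1, 1, 2, 2, 1)

Repeated division by 3 gives the digits low-to-high: 4244 = 2 + 1·3^1 + 1·3^3 + 1·3^4 + 2·3^5 + 2·3^6 + 1·3^7. Digit sequence: (2, 1, 0, 1, 1, 2, 2, 1).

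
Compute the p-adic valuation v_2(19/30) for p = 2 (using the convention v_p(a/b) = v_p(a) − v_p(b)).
v_2(19/30) = -1

Factor powers of 2 from the numerator and denominator of the reduced fraction: 19 = 2^0 · 19 and 30 = 2^1 · 15. Apply v_p(a/b) = v_p(a) − v_p(b): v_2(19/30) = 0 − 1 = -1.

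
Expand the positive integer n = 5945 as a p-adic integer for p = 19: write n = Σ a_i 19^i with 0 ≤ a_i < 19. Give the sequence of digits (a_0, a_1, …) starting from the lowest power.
(a_0, a_1, …) = (17, 8, 16)

Repeated division by 19 gives the digits low-to-high: 5945 = 17 + 8·19^1 + 16·19^2. Digit sequence: (17, 8, 16).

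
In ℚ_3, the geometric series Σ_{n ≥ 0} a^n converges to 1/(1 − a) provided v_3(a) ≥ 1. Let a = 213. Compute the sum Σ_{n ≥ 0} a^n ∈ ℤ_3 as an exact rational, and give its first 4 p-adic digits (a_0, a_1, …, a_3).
Σ a^n = 1/(1 − a) = -1/212;  first 4 digits = (1, 2, 0, 1)

v_3(a) = 1 ≥ 1, so the series converges in ℤ_3 to 1/(1 − a) = 1/(1 − 213) = -1/212. Expand this rational in ℤ_3: compute digits iteratively via d_i = x_i mod 3, x_{i+1} = (x_i − d_i)/3. The first 4 digits are (1, 2, 0, 1).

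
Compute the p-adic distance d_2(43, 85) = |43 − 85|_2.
d_2(43, 85) = 1/2

Step 1 — x − y = 43 − 85 = -42. Step 2 — v_2(-42) = 1 (factor: -42 = −(2^1 · 21); the sign does not affect v_p). Step 3 — |x − y|_2 = 2^{-1} = 1/2.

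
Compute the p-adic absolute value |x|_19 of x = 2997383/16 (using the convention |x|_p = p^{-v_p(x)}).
|2997383/16|_19 = 1/130321

Step 1 — compute v_19(x) by factoring powers of 19 out of the numerator and denominator: v_19(2997383/16) = 4. Step 2 — apply |x|_p = p^{-v_p(x)} = 19^{-4} = 1/130321.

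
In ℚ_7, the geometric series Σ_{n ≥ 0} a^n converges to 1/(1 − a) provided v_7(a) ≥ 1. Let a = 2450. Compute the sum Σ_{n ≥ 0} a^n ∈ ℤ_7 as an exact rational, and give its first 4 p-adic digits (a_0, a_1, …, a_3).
Σ a^n = 1/(1 − a) = -1/2449;  first 4 digits = (1, 0, 1, 0)

v_7(a) = 2 ≥ 1, so the series converges in ℤ_7 to 1/(1 − a) = 1/(1 − 2450) = -1/2449. Expand this rational in ℤ_7: compute digits iteratively via d_i = x_i mod 7, x_{i+1} = (x_i − d_i)/7. The first 4 digits are (1, 0, 1, 0).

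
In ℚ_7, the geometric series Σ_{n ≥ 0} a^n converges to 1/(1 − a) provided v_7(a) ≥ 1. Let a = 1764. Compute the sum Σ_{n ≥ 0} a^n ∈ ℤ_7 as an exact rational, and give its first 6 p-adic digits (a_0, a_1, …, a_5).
Σ a^n = 1/(1 − a) = -1/1763;  first 6 digits = (1, 0, 1, 5, 1, 3)

v_7(a) = 2 ≥ 1, so the series converges in ℤ_7 to 1/(1 − a) = 1/(1 − 1764) = -1/1763. Expand this rational in ℤ_7: compute digits iteratively via d_i = x_i mod 7, x_{i+1} = (x_i − d_i)/7. The first 6 digits are (1, 0, 1, 5, 1, 3).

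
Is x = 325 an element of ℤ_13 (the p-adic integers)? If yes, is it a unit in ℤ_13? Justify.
x ∈ ℤ_13 but not a unit; v_13(x) = 1 > 0

ℤ_13 = {x ∈ ℚ_13 : v_13(x) ≥ 0} and ℤ_13^× = {x ∈ ℤ_13 : v_13(x) = 0}. Here v_13(325) = v_13(num) − v_13(den) = 1; compare against these criteria.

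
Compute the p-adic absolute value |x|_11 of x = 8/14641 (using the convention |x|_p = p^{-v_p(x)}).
|8/14641|_11 = 14641

Step 1 — compute v_11(x) by factoring powers of 11 out of the numerator and denominator: v_11(8/14641) = -4. Step 2 — apply |x|_p = p^{-v_p(x)} = 11^{4} = 14641.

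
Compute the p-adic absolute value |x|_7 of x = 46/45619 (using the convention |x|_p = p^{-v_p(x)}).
|46/45619|_7 = 2401

Step 1 — compute v_7(x) by factoring powers of 7 out of the numerator and denominator: v_7(46/45619) = -4. Step 2 — apply |x|_p = p^{-v_p(x)} = 7^{4} = 2401.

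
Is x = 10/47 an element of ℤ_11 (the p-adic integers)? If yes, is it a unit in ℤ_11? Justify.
x ∈ ℤ_11^× (unit); v_11(x) = 0

ℤ_11 = {x ∈ ℚ_11 : v_11(x) ≥ 0} and ℤ_11^× = {x ∈ ℤ_11 : v_11(x) = 0}. Here v_11(10/47) = v_11(num) − v_11(den) = 0; compare against these criteria.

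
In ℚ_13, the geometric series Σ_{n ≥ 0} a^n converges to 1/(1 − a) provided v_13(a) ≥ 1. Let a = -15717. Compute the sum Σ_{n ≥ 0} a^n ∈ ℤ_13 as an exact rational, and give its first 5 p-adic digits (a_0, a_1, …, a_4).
Σ a^n = 1/(1 − a) = 1/15718;  first 5 digits = (1, 0, 11, 5, 3)

v_13(a) = 2 ≥ 1, so the series converges in ℤ_13 to 1/(1 − a) = 1/(1 − (-15717)) = 1/15718. Expand this rational in ℤ_13: compute digits iteratively via d_i = x_i mod 13, x_{i+1} = (x_i − d_i)/13. The first 5 digits are (1, 0, 11, 5, 3).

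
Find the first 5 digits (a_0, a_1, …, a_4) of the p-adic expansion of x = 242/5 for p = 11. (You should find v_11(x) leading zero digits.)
(a_0, …, a_4) = (0, 0, 7, 6, 6)

v_11(242/5) = 2, so a_0 = ... = a_1 = 0. Factor out: x = 11^2 · u with u = 2/5 a unit in ℤ_11. Expand u iteratively via a_{v+i} = u_i mod 11, u_{i+1} = (u_i − a_{v+i})/11:
  u_0 = 2/5;  a_2 = 7;  u_1 = (u_0 − 7)/11 = -3/5
  u_1 = -3/5;  a_3 = 6;  u_2 = (u_1 − 6)/11 = -3/5
  u_2 = -3/5;  a_4 = 6;  u_3 = (u_2 − 6)/11 = -3/5
Digits: (0, 0, 7, 6, 6).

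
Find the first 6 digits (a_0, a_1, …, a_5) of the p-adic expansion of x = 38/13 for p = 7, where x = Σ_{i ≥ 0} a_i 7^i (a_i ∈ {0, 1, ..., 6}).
(a_0, …, a_5) = (4, 2, 4, 1, 3, 6)

v_7(38/13) = 0 (numerator and denominator both coprime to 7), so x ∈ ℤ_7^×. Compute digits iteratively via a_i = x_i mod 7, x_{i+1} = (x_i − a_i)/7, with x_0 = x:
  x_0 = 38/13;  a_0 = 4;  x_1 = (x_0 − 4)/7 = -2/13
  x_1 = -2/13;  a_1 = 2;  x_2 = (x_1 − 2)/7 = -4/13
  x_2 = -4/13;  a_2 = 4;  x_3 = (x_2 − 4)/7 = -8/13
  x_3 = -8/13;  a_3 = 1;  x_4 = (x_3 − 1)/7 = -3/13
  x_4 = -3/13;  a_4 = 3;  x_5 = (x_4 − 3)/7 = -6/13
  x_5 = -6/13;  a_5 = 6;  x_6 = (x_5 − 6)/7 = -12/13
Digits: (4, 2, 4, 1, 3, 6).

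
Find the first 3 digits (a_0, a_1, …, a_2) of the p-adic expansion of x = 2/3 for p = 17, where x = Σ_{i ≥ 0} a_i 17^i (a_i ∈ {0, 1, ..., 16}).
(a_0, …, a_2) = (12, 5, 11)

v_17(2/3) = 0 (numerator and denominator both coprime to 17), so x ∈ ℤ_17^×. Compute digits iteratively via a_i = x_i mod 17, x_{i+1} = (x_i − a_i)/17, with x_0 = x:
  x_0 = 2/3;  a_0 = 12;  x_1 = (x_0 − 12)/17 = -2/3
  x_1 = -2/3;  a_1 = 5;  x_2 = (x_1 − 5)/17 = -1/3
  x_2 = -1/3;  a_2 = 11;  x_3 = (x_2 − 11)/17 = -2/3
Digits: (12, 5, 11).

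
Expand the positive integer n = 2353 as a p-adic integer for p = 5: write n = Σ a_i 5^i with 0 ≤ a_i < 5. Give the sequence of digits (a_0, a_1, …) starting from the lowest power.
(a_0, a_1, …) = (3, 0, 4, 3, 3)

Repeated division by 5 gives the digits low-to-high: 2353 = 3 + 4·5^2 + 3·5^3 + 3·5^4. Digit sequence: (3, 0, 4, 3, 3).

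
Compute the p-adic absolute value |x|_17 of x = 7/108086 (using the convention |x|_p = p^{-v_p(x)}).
|7/108086|_17 = 4913

Step 1 — compute v_17(x) by factoring powers of 17 out of the numerator and denominator: v_17(7/108086) = -3. Step 2 — apply |x|_p = p^{-v_p(x)} = 17^{3} = 4913.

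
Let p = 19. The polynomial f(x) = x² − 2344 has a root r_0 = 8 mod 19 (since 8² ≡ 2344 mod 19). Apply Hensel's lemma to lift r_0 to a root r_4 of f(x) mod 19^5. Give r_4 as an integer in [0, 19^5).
r_4 = 920881 (mod 2476099)

Hensel's recurrence: r_{i+1} = r_i − f(r_i)·(f′(r_i))^{-1} mod 19^{i+2}, with f′(x) = 2x. Iterate:
  r_0 = 8 (mod 19)
  r_1 = 331 (mod 361)
  r_2 = 1775 (mod 6859)
  r_3 = 8634 (mod 130321)
  r_4 = 920881 (mod 2476099)
Final: r_4 = 920881, and one checks f(r_4) ≡ 0 mod 19^5.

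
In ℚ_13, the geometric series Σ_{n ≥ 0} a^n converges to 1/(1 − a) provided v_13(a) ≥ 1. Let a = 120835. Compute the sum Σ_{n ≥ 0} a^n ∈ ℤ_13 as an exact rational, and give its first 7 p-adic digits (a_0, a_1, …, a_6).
Σ a^n = 1/(1 − a) = -1/120834;  first 7 digits = (1, 0, 0, 3, 4, 0, 9)

v_13(a) = 3 ≥ 1, so the series converges in ℤ_13 to 1/(1 − a) = 1/(1 − 120835) = -1/120834. Expand this rational in ℤ_13: compute digits iteratively via d_i = x_i mod 13, x_{i+1} = (x_i − d_i)/13. The first 7 digits are (1, 0, 0, 3, 4, 0, 9).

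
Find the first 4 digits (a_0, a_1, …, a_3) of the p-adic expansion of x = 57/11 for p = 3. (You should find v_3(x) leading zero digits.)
(a_0, …, a_3) = (0, 2, 1, 1)

v_3(57/11) = 1, so a_0 = ... = a_0 = 0. Factor out: x = 3^1 · u with u = 19/11 a unit in ℤ_3. Expand u iteratively via a_{v+i} = u_i mod 3, u_{i+1} = (u_i − a_{v+i})/3:
  u_0 = 19/11;  a_1 = 2;  u_1 = (u_0 − 2)/3 = -1/11
  u_1 = -1/11;  a_2 = 1;  u_2 = (u_1 − 1)/3 = -4/11
  u_2 = -4/11;  a_3 = 1;  u_3 = (u_2 − 1)/3 = -5/11
Digits: (0, 2, 1, 1).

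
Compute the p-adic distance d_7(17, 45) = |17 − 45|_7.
d_7(17, 45) = 1/7

Step 1 — x − y = 17 − 45 = -28. Step 2 — v_7(-28) = 1 (factor: -28 = −(7^1 · 4); the sign does not affect v_p). Step 3 — |x − y|_7 = 7^{-1} = 1/7.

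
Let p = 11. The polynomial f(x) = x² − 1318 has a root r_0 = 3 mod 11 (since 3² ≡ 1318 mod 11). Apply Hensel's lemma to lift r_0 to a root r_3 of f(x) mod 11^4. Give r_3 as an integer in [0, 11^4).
r_3 = 11212 (mod 14641)

Hensel's recurrence: r_{i+1} = r_i − f(r_i)·(f′(r_i))^{-1} mod 11^{i+2}, with f′(x) = 2x. Iterate:
  r_0 = 3 (mod 11)
  r_1 = 80 (mod 121)
  r_2 = 564 (mod 1331)
  r_3 = 11212 (mod 14641)
Final: r_3 = 11212, and one checks f(r_3) ≡ 0 mod 11^4.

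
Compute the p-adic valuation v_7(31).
v_7(31) = 0

v_7(n) is the largest exponent k such that 7^k divides n. Factor out: 31 = 7^0 · 31. (Sign doesn't affect v_p.) So v_7(31) = 0.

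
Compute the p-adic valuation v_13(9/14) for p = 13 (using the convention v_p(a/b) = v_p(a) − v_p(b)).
v_13(9/14) = 0

Factor powers of 13 from the numerator and denominator of the reduced fraction: 9 = 13^0 · 9 and 14 = 13^0 · 14. Apply v_p(a/b) = v_p(a) − v_p(b): v_13(9/14) = 0 − 0 = 0.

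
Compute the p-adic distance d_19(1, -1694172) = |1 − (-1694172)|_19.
d_19(1, -1694172) = 1/130321

Step 1 — x − y = 1 − (-1694172) = 1694173. Step 2 — v_19(1694173) = 4 (factor: 1694173 = (19^4 · 13); the sign does not affect v_p). Step 3 — |x − y|_19 = 19^{-4} = 1/130321.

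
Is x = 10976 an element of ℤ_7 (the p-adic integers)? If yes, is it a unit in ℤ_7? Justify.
x ∈ ℤ_7 but not a unit; v_7(x) = 3 > 0

ℤ_7 = {x ∈ ℚ_7 : v_7(x) ≥ 0} and ℤ_7^× = {x ∈ ℤ_7 : v_7(x) = 0}. Here v_7(10976) = v_7(num) − v_7(den) = 3; compare against these criteria.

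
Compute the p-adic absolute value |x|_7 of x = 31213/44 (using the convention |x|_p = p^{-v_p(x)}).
|31213/44|_7 = 1/2401

Step 1 — compute v_7(x) by factoring powers of 7 out of the numerator and denominator: v_7(31213/44) = 4. Step 2 — apply |x|_p = p^{-v_p(x)} = 7^{-4} = 1/2401.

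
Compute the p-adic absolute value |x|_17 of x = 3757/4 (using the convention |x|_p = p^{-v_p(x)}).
|3757/4|_17 = 1/289

Step 1 — compute v_17(x) by factoring powers of 17 out of the numerator and denominator: v_17(3757/4) = 2. Step 2 — apply |x|_p = p^{-v_p(x)} = 17^{-2} = 1/289.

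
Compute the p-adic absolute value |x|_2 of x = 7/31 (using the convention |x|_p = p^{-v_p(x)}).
|7/31|_2 = 1

Step 1 — compute v_2(x) by factoring powers of 2 out of the numerator and denominator: v_2(7/31) = 0. Step 2 — apply |x|_p = p^{-v_p(x)} = 2^{0} = 1.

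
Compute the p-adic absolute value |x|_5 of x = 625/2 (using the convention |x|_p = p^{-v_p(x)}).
|625/2|_5 = 1/625

Step 1 — compute v_5(x) by factoring powers of 5 out of the numerator and denominator: v_5(625/2) = 4. Step 2 — apply |x|_p = p^{-v_p(x)} = 5^{-4} = 1/625.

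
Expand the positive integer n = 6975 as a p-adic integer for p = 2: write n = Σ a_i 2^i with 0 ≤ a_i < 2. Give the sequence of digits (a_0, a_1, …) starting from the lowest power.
(a_0, a_1, …) = (1, 1, 1, 1, 1, 1, 0, 0, 1, 1, 0, 1, 1)

Repeated division by 2 gives the digits low-to-high: 6975 = 1 + 1·2^1 + 1·2^2 + 1·2^3 + 1·2^4 + 1·2^5 + 1·2^8 + 1·2^9 + 1·2^11 + 1·2^12. Digit sequence: (1, 1, 1, 1, 1, 1, 0, 0, 1, 1, 0, 1, 1).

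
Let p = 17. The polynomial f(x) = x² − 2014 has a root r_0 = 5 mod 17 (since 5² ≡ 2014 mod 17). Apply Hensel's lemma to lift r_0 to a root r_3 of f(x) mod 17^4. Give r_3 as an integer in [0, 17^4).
r_3 = 69535 (mod 83521)

Hensel's recurrence: r_{i+1} = r_i − f(r_i)·(f′(r_i))^{-1} mod 17^{i+2}, with f′(x) = 2x. Iterate:
  r_0 = 5 (mod 17)
  r_1 = 175 (mod 289)
  r_2 = 753 (mod 4913)
  r_3 = 69535 (mod 83521)
Final: r_3 = 69535, and one checks f(r_3) ≡ 0 mod 17^4.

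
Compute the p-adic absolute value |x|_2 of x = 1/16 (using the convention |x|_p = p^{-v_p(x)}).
|1/16|_2 = 16

Step 1 — compute v_2(x) by factoring powers of 2 out of the numerator and denominator: v_2(1/16) = -4. Step 2 — apply |x|_p = p^{-v_p(x)} = 2^{4} = 16.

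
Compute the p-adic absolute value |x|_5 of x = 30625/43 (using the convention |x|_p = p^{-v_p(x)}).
|30625/43|_5 = 1/625

Step 1 — compute v_5(x) by factoring powers of 5 out of the numerator and denominator: v_5(30625/43) = 4. Step 2 — apply |x|_p = p^{-v_p(x)} = 5^{-4} = 1/625.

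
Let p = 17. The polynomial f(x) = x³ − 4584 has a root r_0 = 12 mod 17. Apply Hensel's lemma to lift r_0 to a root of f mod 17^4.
r_3 = 43192 (mod 83521)

Hensel: r_{i+1} = r_i − f(r_i)/f′(r_i) mod 17^{i+2}, where f′(x) = 3x². Iterate:
  r_0 = 12 (mod 17)
  r_1 = 131 (mod 289)
  r_2 = 3888 (mod 4913)
  r_3 = 43192 (mod 83521)
Final: r = 43192 with f(r) ≡ 0 mod 17^4.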